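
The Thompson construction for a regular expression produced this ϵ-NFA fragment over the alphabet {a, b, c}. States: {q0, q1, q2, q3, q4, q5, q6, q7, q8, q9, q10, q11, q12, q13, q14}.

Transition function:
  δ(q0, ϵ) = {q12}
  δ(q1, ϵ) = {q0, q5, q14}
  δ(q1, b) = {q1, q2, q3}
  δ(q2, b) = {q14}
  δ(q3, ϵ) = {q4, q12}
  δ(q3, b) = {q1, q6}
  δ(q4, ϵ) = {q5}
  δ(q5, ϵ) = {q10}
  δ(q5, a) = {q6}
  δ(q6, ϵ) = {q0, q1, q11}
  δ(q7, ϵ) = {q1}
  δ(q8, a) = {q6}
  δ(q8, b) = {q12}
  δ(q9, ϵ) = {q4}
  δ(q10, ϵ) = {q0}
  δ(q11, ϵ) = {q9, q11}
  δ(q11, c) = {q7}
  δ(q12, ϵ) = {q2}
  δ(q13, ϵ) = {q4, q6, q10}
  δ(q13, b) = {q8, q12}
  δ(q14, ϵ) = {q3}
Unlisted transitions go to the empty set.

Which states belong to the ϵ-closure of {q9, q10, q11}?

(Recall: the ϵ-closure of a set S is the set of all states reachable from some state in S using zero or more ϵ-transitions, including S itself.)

{q0, q2, q4, q5, q9, q10, q11, q12}

Start with {q9, q10, q11}.
From q9 via ϵ: add q4.
From q10 via ϵ: add q0.
From q0 via ϵ: add q12.
From q4 via ϵ: add q5.
From q12 via ϵ: add q2.
No new states can be added; the closed set is {q0, q2, q4, q5, q9, q10, q11, q12}.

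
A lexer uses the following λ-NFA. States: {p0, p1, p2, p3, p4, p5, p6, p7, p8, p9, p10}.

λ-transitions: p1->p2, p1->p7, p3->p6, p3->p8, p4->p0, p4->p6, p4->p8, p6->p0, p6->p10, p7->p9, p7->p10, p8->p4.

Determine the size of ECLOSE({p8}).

5

Start with {p8}.
From p8 via λ: add p4.
From p4 via λ: add p0, p6.
From p6 via λ: add p10.
λ-closure = {p0, p4, p6, p8, p10}, which has 5 states.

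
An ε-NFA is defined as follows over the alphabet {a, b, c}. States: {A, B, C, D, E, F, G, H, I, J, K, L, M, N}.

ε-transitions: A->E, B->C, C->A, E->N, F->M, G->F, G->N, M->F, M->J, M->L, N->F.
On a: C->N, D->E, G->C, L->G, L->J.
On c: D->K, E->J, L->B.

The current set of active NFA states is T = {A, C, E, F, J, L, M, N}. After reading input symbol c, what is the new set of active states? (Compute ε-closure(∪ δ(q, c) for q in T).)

E on c → {J}.
L on c → {B}.
No c-transition from A, C, F, J, M, N.
Union after reading c: {B, J}.
Now take the ε-closure:
From B via ε: add C.
From C via ε: add A.
From A via ε: add E.
From E via ε: add N.
From N via ε: add F.
From F via ε: add M.
From M via ε: add L.
No new states can be added; the closed set is {A, B, C, E, F, J, L, M, N}.

{A, B, C, E, F, J, L, M, N}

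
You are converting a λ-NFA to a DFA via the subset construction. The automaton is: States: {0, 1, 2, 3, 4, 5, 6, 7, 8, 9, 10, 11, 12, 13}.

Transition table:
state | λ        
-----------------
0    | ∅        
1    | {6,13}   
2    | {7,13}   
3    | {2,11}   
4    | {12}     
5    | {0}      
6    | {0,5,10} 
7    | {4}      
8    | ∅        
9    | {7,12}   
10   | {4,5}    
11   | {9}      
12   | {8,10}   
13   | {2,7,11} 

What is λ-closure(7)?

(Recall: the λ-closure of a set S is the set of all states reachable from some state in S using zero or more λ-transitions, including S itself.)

Start with {7}.
From 7 via λ: add 4.
From 4 via λ: add 12.
From 12 via λ: add 8, 10.
From 10 via λ: add 5.
From 5 via λ: add 0.
No new states can be added; the closed set is {0, 4, 5, 7, 8, 10, 12}.

{0, 4, 5, 7, 8, 10, 12}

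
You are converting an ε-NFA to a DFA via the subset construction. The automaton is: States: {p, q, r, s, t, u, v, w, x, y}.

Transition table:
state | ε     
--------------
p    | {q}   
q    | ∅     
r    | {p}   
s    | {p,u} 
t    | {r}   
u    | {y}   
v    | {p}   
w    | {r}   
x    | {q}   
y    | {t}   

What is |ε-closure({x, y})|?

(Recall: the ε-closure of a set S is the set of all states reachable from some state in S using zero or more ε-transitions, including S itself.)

6

Start with {x, y}.
From x via ε: add q.
From y via ε: add t.
From t via ε: add r.
From r via ε: add p.
ε-closure = {p, q, r, t, x, y}, which has 6 states.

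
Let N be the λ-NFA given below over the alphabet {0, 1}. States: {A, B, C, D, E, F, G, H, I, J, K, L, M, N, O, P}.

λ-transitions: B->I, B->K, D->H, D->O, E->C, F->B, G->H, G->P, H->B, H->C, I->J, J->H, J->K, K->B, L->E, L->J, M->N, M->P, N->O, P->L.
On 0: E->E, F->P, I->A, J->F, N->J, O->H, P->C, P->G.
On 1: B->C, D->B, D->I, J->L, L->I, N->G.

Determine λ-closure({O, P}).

{B, C, E, H, I, J, K, L, O, P}

Start with {O, P}.
From P via λ: add L.
From L via λ: add E, J.
From E via λ: add C.
From J via λ: add H, K.
From H via λ: add B.
From B via λ: add I.
No new states can be added; the closed set is {B, C, E, H, I, J, K, L, O, P}.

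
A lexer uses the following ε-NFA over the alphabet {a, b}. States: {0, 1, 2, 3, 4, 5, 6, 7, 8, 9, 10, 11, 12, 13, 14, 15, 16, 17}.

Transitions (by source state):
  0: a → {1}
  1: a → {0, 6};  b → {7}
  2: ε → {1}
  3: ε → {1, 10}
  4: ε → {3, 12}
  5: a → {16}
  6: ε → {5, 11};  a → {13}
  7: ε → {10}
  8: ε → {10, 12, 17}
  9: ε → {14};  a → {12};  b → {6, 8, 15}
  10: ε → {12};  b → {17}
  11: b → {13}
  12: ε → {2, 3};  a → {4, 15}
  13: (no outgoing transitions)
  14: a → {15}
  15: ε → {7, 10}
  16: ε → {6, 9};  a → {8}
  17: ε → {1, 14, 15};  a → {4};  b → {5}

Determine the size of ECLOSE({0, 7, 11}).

8

Start with {0, 7, 11}.
From 7 via ε: add 10.
From 10 via ε: add 12.
From 12 via ε: add 2, 3.
From 2 via ε: add 1.
ε-closure = {0, 1, 2, 3, 7, 10, 11, 12}, which has 8 states.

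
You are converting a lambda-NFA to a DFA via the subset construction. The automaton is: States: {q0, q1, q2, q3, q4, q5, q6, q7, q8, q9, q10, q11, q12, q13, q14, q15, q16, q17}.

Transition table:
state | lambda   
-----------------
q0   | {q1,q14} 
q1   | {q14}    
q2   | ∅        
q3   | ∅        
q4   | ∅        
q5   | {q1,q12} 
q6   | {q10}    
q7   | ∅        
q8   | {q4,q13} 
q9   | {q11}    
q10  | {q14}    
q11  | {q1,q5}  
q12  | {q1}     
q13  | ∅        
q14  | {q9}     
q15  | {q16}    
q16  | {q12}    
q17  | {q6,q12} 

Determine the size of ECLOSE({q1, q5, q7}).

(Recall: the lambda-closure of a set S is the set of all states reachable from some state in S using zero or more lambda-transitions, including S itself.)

7

Start with {q1, q5, q7}.
From q1 via lambda: add q14.
From q5 via lambda: add q12.
From q14 via lambda: add q9.
From q9 via lambda: add q11.
lambda-closure = {q1, q5, q7, q9, q11, q12, q14}, which has 7 states.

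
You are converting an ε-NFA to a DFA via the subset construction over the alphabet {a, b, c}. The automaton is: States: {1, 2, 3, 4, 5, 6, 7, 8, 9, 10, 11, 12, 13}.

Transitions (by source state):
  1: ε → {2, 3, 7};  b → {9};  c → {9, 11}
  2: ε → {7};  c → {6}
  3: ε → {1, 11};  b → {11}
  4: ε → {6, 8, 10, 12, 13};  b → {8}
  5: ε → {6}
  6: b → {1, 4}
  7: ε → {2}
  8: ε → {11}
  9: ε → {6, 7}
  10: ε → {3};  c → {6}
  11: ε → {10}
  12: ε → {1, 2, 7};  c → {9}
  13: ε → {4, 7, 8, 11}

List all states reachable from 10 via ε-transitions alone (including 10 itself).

Start with {10}.
From 10 via ε: add 3.
From 3 via ε: add 1, 11.
From 1 via ε: add 2, 7.
No new states can be added; the closed set is {1, 2, 3, 7, 10, 11}.

{1, 2, 3, 7, 10, 11}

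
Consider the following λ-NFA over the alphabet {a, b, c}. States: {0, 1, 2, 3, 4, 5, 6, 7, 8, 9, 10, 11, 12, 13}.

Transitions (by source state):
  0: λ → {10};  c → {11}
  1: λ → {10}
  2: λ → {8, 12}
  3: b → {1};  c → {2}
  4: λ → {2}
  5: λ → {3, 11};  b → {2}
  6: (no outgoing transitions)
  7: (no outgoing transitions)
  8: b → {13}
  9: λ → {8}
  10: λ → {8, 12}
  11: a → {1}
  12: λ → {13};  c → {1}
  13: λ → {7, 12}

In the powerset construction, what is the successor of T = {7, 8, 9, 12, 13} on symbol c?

12 on c → {1}.
No c-transition from 7, 8, 9, 13.
Union after reading c: {1}.
Now take the λ-closure:
From 1 via λ: add 10.
From 10 via λ: add 8, 12.
From 12 via λ: add 13.
From 13 via λ: add 7.
No new states can be added; the closed set is {1, 7, 8, 10, 12, 13}.

{1, 7, 8, 10, 12, 13}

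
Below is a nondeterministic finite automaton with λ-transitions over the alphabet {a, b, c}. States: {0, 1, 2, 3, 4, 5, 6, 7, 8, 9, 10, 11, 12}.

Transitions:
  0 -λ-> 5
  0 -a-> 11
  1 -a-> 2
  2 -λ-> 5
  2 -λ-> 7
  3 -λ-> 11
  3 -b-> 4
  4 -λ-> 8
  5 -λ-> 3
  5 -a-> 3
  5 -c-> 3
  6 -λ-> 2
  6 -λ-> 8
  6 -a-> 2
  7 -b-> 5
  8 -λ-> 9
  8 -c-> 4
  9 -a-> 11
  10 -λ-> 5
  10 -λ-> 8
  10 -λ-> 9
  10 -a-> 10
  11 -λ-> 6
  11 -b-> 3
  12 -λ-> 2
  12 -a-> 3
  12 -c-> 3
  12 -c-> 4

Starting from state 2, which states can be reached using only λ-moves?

{2, 3, 5, 6, 7, 8, 9, 11}

Start with {2}.
From 2 via λ: add 5, 7.
From 5 via λ: add 3.
From 3 via λ: add 11.
From 11 via λ: add 6.
From 6 via λ: add 8.
From 8 via λ: add 9.
No new states can be added; the closed set is {2, 3, 5, 6, 7, 8, 9, 11}.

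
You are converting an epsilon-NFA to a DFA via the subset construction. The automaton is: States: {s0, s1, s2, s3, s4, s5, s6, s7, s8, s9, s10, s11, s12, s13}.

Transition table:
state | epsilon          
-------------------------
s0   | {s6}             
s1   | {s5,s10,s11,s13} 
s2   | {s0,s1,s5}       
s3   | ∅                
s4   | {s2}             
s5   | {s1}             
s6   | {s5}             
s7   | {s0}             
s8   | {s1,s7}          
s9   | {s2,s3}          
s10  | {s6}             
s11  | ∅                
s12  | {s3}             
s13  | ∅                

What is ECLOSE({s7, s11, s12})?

Start with {s7, s11, s12}.
From s7 via epsilon: add s0.
From s12 via epsilon: add s3.
From s0 via epsilon: add s6.
From s6 via epsilon: add s5.
From s5 via epsilon: add s1.
From s1 via epsilon: add s10, s13.
No new states can be added; the closed set is {s0, s1, s3, s5, s6, s7, s10, s11, s12, s13}.

{s0, s1, s3, s5, s6, s7, s10, s11, s12, s13}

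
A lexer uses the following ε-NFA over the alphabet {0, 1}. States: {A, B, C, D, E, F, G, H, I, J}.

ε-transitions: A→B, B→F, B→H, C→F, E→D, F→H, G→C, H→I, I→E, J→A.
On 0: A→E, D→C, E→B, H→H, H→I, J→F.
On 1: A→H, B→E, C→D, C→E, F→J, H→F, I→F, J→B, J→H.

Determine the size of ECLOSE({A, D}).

7

Start with {A, D}.
From A via ε: add B.
From B via ε: add F, H.
From H via ε: add I.
From I via ε: add E.
ε-closure = {A, B, D, E, F, H, I}, which has 7 states.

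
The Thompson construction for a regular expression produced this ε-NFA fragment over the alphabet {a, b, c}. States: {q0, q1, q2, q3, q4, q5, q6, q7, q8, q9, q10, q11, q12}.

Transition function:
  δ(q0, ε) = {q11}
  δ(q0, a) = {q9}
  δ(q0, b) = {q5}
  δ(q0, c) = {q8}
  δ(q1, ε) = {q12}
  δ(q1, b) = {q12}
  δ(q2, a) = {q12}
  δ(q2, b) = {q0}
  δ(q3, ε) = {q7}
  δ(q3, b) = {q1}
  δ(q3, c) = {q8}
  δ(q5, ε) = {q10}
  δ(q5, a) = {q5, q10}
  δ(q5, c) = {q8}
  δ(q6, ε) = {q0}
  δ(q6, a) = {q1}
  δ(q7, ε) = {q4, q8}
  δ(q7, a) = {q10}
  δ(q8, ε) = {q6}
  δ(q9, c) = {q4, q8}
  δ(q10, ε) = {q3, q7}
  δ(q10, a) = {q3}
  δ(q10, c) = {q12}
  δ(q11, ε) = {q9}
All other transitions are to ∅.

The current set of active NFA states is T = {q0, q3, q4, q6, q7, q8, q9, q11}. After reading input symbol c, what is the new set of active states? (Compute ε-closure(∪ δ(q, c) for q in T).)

q0 on c → {q8}.
q3 on c → {q8}.
q9 on c → {q4, q8}.
No c-transition from q4, q6, q7, q8, q11.
Union after reading c: {q4, q8}.
Now take the ε-closure:
From q8 via ε: add q6.
From q6 via ε: add q0.
From q0 via ε: add q11.
From q11 via ε: add q9.
No new states can be added; the closed set is {q0, q4, q6, q8, q9, q11}.

{q0, q4, q6, q8, q9, q11}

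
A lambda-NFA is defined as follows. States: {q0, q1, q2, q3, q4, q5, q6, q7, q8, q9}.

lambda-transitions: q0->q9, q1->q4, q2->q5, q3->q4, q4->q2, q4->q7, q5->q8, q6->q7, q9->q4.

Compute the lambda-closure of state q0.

Start with {q0}.
From q0 via lambda: add q9.
From q9 via lambda: add q4.
From q4 via lambda: add q2, q7.
From q2 via lambda: add q5.
From q5 via lambda: add q8.
No new states can be added; the closed set is {q0, q2, q4, q5, q7, q8, q9}.

{q0, q2, q4, q5, q7, q8, q9}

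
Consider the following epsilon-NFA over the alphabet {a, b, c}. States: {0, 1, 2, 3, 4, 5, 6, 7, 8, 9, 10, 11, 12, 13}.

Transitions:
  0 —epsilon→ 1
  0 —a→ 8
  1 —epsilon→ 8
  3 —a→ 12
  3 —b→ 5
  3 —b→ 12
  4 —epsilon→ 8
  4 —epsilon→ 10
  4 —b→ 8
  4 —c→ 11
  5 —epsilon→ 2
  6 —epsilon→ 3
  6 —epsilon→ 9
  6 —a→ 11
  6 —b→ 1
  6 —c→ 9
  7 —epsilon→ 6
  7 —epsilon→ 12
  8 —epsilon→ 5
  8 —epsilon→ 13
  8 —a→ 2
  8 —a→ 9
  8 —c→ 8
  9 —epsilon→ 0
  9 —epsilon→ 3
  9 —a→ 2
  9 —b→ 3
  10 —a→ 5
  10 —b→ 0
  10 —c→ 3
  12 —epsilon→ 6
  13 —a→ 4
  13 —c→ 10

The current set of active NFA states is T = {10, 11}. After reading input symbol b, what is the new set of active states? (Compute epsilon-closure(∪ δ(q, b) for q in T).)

{0, 1, 2, 5, 8, 13}

10 on b → {0}.
No b-transition from 11.
Union after reading b: {0}.
Now take the epsilon-closure:
From 0 via epsilon: add 1.
From 1 via epsilon: add 8.
From 8 via epsilon: add 5, 13.
From 5 via epsilon: add 2.
No new states can be added; the closed set is {0, 1, 2, 5, 8, 13}.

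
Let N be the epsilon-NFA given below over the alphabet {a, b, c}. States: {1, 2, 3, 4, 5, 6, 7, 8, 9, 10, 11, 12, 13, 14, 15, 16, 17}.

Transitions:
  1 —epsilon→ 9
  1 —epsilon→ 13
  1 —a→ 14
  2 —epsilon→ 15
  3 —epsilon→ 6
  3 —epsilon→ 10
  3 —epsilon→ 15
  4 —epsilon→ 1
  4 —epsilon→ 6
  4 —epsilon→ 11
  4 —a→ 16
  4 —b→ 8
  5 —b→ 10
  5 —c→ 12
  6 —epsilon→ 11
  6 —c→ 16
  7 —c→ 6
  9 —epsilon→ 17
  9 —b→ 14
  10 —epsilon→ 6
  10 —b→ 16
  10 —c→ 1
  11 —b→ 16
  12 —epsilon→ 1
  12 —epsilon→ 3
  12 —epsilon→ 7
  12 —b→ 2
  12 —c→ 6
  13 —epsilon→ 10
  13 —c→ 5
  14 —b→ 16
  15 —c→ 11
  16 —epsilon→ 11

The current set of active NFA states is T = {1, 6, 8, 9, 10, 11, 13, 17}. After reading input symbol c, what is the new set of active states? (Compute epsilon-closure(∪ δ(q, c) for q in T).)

6 on c → {16}.
10 on c → {1}.
13 on c → {5}.
No c-transition from 1, 8, 9, 11, 17.
Union after reading c: {1, 5, 16}.
Now take the epsilon-closure:
From 1 via epsilon: add 9, 13.
From 16 via epsilon: add 11.
From 9 via epsilon: add 17.
From 13 via epsilon: add 10.
From 10 via epsilon: add 6.
No new states can be added; the closed set is {1, 5, 6, 9, 10, 11, 13, 16, 17}.

{1, 5, 6, 9, 10, 11, 13, 16, 17}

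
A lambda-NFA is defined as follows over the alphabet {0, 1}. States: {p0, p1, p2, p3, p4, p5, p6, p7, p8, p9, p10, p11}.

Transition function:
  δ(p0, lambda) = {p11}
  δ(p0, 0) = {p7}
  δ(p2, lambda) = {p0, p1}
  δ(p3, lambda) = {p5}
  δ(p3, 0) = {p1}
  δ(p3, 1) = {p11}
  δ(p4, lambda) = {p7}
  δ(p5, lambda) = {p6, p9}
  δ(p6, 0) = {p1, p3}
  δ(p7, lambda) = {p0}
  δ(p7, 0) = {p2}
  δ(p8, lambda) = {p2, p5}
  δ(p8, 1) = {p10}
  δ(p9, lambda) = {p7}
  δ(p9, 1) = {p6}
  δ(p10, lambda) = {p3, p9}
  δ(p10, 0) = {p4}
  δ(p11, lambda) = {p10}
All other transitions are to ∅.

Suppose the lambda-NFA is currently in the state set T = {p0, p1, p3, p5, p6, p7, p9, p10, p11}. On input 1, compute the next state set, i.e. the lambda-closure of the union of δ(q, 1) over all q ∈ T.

{p0, p3, p5, p6, p7, p9, p10, p11}

p3 on 1 → {p11}.
p9 on 1 → {p6}.
No 1-transition from p0, p1, p5, p6, p7, p10, p11.
Union after reading 1: {p6, p11}.
Now take the lambda-closure:
From p11 via lambda: add p10.
From p10 via lambda: add p3, p9.
From p3 via lambda: add p5.
From p9 via lambda: add p7.
From p7 via lambda: add p0.
No new states can be added; the closed set is {p0, p3, p5, p6, p7, p9, p10, p11}.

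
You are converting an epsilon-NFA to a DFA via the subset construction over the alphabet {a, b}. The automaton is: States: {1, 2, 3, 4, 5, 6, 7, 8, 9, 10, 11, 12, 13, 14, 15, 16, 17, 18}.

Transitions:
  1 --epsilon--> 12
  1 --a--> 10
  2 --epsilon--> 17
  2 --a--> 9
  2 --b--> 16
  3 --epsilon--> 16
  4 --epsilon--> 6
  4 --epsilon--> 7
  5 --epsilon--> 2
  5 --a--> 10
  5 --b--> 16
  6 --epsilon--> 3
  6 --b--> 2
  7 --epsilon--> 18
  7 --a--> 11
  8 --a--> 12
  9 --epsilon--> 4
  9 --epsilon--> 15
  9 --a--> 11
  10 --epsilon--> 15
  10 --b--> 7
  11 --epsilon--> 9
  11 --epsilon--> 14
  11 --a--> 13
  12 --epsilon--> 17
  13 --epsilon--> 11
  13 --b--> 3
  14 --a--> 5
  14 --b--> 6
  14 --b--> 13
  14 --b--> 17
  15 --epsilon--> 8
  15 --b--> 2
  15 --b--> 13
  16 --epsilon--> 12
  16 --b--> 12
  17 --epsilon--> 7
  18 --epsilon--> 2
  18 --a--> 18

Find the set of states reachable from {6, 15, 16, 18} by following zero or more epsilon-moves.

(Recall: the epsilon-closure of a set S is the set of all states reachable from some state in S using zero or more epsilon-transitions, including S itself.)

{2, 3, 6, 7, 8, 12, 15, 16, 17, 18}

Start with {6, 15, 16, 18}.
From 6 via epsilon: add 3.
From 15 via epsilon: add 8.
From 16 via epsilon: add 12.
From 18 via epsilon: add 2.
From 2 via epsilon: add 17.
From 17 via epsilon: add 7.
No new states can be added; the closed set is {2, 3, 6, 7, 8, 12, 15, 16, 17, 18}.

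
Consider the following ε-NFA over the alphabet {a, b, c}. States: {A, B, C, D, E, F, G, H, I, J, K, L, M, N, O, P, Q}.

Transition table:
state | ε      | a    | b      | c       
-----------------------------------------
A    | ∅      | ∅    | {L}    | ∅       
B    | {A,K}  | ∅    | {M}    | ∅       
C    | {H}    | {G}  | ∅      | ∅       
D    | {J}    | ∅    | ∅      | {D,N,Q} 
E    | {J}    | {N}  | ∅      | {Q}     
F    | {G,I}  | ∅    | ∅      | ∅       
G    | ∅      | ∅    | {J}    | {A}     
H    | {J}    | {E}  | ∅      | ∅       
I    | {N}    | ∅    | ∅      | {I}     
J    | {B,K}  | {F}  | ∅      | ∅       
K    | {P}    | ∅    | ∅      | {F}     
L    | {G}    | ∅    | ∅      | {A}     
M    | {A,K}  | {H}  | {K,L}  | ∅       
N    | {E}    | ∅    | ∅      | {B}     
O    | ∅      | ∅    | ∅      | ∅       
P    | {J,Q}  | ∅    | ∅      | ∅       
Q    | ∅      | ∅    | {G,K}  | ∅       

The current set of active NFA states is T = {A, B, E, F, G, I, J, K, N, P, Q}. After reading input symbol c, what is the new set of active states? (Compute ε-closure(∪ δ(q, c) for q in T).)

E on c → {Q}.
G on c → {A}.
I on c → {I}.
K on c → {F}.
N on c → {B}.
No c-transition from A, B, F, J, P, Q.
Union after reading c: {A, B, F, I, Q}.
Now take the ε-closure:
From B via ε: add K.
From F via ε: add G.
From I via ε: add N.
From K via ε: add P.
From N via ε: add E.
From E via ε: add J.
No new states can be added; the closed set is {A, B, E, F, G, I, J, K, N, P, Q}.

{A, B, E, F, G, I, J, K, N, P, Q}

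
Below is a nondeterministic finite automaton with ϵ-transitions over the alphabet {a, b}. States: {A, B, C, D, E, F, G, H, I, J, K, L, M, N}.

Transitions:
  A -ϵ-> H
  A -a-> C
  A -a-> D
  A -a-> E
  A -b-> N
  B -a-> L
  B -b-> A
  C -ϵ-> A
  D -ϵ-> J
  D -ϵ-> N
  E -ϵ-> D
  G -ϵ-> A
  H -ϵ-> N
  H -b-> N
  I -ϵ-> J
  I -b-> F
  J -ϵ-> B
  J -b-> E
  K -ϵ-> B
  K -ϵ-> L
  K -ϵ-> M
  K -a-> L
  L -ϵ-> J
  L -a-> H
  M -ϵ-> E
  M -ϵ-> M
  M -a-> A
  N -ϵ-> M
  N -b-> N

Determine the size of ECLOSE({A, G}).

9

Start with {A, G}.
From A via ϵ: add H.
From H via ϵ: add N.
From N via ϵ: add M.
From M via ϵ: add E.
From E via ϵ: add D.
From D via ϵ: add J.
From J via ϵ: add B.
ϵ-closure = {A, B, D, E, G, H, J, M, N}, which has 9 states.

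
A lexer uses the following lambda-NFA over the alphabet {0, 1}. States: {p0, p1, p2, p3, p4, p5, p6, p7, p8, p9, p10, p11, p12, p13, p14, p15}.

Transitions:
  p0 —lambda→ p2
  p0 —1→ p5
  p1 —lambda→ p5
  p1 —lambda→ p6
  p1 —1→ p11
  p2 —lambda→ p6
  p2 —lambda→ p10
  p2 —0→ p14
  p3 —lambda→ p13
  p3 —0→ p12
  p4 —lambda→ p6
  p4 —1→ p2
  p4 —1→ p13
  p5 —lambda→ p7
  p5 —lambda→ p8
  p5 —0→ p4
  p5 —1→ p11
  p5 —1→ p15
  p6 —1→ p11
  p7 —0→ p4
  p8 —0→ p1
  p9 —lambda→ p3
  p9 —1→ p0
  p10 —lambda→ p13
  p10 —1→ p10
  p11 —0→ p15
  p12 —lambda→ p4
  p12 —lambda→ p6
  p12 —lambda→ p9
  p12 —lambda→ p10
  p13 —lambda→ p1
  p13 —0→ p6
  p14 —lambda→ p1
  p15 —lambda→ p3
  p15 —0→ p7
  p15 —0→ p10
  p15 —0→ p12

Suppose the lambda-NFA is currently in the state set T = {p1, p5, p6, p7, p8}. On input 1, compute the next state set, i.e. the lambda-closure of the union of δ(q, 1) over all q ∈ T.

{p1, p3, p5, p6, p7, p8, p11, p13, p15}

p1 on 1 → {p11}.
p5 on 1 → {p11, p15}.
p6 on 1 → {p11}.
No 1-transition from p7, p8.
Union after reading 1: {p11, p15}.
Now take the lambda-closure:
From p15 via lambda: add p3.
From p3 via lambda: add p13.
From p13 via lambda: add p1.
From p1 via lambda: add p5, p6.
From p5 via lambda: add p7, p8.
No new states can be added; the closed set is {p1, p3, p5, p6, p7, p8, p11, p13, p15}.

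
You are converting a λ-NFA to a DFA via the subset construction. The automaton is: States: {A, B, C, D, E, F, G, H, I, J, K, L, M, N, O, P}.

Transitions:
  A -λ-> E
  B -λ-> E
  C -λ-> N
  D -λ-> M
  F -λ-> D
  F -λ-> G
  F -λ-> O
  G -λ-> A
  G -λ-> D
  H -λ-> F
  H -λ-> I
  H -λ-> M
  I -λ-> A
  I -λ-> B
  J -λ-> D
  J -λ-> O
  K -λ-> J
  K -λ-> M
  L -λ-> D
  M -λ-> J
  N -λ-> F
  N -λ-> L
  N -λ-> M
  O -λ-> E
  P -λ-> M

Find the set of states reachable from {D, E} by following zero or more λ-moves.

Start with {D, E}.
From D via λ: add M.
From M via λ: add J.
From J via λ: add O.
No new states can be added; the closed set is {D, E, J, M, O}.

{D, E, J, M, O}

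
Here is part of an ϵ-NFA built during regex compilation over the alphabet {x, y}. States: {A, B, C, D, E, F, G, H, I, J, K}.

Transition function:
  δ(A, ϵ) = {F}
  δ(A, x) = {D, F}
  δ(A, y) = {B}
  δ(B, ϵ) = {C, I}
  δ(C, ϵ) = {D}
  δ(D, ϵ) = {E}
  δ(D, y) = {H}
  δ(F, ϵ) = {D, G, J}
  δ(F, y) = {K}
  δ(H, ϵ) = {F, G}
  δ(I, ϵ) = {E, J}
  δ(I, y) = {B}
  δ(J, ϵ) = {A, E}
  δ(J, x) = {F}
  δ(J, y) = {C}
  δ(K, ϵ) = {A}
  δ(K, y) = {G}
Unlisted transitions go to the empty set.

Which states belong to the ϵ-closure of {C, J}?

Start with {C, J}.
From C via ϵ: add D.
From J via ϵ: add A, E.
From A via ϵ: add F.
From F via ϵ: add G.
No new states can be added; the closed set is {A, C, D, E, F, G, J}.

{A, C, D, E, F, G, J}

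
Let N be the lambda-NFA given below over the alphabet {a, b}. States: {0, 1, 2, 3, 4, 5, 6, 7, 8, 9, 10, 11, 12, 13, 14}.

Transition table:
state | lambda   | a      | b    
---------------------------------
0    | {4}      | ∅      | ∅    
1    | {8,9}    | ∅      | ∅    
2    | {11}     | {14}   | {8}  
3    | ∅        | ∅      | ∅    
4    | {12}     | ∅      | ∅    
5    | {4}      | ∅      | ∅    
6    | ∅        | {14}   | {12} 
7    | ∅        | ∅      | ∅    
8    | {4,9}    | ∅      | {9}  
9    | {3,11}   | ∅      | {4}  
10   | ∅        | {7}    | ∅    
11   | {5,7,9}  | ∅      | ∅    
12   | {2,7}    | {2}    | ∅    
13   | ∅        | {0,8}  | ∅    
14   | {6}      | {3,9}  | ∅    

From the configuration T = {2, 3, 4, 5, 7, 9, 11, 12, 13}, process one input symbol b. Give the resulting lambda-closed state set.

{2, 3, 4, 5, 7, 8, 9, 11, 12}

2 on b → {8}.
9 on b → {4}.
No b-transition from 3, 4, 5, 7, 11, 12, 13.
Union after reading b: {4, 8}.
Now take the lambda-closure:
From 4 via lambda: add 12.
From 8 via lambda: add 9.
From 9 via lambda: add 3, 11.
From 12 via lambda: add 2, 7.
From 11 via lambda: add 5.
No new states can be added; the closed set is {2, 3, 4, 5, 7, 8, 9, 11, 12}.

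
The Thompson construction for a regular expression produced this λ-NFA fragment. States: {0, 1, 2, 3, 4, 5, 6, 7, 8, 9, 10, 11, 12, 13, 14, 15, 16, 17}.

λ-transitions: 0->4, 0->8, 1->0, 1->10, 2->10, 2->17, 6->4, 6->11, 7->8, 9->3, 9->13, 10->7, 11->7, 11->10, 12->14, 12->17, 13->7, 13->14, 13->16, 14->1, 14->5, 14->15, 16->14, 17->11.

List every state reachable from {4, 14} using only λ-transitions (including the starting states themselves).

{0, 1, 4, 5, 7, 8, 10, 14, 15}

Start with {4, 14}.
From 14 via λ: add 1, 5, 15.
From 1 via λ: add 0, 10.
From 0 via λ: add 8.
From 10 via λ: add 7.
No new states can be added; the closed set is {0, 1, 4, 5, 7, 8, 10, 14, 15}.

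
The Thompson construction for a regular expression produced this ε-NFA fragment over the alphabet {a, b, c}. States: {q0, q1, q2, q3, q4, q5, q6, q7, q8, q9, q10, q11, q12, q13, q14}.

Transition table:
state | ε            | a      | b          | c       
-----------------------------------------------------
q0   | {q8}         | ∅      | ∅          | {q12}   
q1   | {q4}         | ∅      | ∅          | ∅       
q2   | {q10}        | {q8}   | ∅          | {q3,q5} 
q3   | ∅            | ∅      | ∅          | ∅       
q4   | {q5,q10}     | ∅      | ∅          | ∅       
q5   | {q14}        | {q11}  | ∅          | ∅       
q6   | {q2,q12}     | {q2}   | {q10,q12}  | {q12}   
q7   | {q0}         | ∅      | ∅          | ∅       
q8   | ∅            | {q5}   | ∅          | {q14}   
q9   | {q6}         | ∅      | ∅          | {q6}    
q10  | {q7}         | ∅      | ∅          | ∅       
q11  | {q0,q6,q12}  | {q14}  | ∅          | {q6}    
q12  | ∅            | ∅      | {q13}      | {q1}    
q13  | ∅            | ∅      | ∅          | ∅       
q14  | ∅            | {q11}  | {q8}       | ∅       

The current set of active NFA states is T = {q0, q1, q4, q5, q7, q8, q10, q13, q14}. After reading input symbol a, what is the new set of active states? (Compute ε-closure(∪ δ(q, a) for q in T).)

q5 on a → {q11}.
q8 on a → {q5}.
q14 on a → {q11}.
No a-transition from q0, q1, q4, q7, q10, q13.
Union after reading a: {q5, q11}.
Now take the ε-closure:
From q5 via ε: add q14.
From q11 via ε: add q0, q6, q12.
From q0 via ε: add q8.
From q6 via ε: add q2.
From q2 via ε: add q10.
From q10 via ε: add q7.
No new states can be added; the closed set is {q0, q2, q5, q6, q7, q8, q10, q11, q12, q14}.

{q0, q2, q5, q6, q7, q8, q10, q11, q12, q14}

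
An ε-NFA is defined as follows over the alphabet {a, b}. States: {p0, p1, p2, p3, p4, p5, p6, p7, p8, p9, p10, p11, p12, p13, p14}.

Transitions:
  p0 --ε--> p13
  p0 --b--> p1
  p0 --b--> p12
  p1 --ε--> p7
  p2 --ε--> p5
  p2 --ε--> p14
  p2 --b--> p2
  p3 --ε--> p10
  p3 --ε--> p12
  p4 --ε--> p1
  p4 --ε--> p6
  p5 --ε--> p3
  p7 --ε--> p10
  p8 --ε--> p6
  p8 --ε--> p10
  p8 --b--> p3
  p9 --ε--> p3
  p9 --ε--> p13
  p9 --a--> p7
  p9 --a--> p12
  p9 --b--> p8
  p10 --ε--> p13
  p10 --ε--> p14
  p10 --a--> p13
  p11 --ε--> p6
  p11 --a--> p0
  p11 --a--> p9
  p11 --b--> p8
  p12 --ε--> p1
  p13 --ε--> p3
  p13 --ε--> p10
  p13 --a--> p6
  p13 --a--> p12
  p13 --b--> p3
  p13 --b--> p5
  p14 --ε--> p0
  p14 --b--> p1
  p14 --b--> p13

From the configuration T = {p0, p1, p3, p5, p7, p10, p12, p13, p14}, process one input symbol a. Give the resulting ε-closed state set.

p10 on a → {p13}.
p13 on a → {p6, p12}.
No a-transition from p0, p1, p3, p5, p7, p12, p14.
Union after reading a: {p6, p12, p13}.
Now take the ε-closure:
From p12 via ε: add p1.
From p13 via ε: add p3, p10.
From p1 via ε: add p7.
From p10 via ε: add p14.
From p14 via ε: add p0.
No new states can be added; the closed set is {p0, p1, p3, p6, p7, p10, p12, p13, p14}.

{p0, p1, p3, p6, p7, p10, p12, p13, p14}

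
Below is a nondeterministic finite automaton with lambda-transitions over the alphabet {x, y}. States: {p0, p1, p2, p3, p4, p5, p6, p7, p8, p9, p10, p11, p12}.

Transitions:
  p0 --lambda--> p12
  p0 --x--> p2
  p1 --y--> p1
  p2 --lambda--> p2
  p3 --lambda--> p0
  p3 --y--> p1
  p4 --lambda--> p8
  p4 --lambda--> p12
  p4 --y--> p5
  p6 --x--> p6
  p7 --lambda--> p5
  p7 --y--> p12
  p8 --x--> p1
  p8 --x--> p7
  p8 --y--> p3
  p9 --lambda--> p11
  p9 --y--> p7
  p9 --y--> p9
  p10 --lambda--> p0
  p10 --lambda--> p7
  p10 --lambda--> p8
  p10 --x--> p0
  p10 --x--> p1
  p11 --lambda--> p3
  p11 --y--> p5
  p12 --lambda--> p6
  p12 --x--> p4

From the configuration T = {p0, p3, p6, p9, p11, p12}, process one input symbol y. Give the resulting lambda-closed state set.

p3 on y → {p1}.
p9 on y → {p7, p9}.
p11 on y → {p5}.
No y-transition from p0, p6, p12.
Union after reading y: {p1, p5, p7, p9}.
Now take the lambda-closure:
From p9 via lambda: add p11.
From p11 via lambda: add p3.
From p3 via lambda: add p0.
From p0 via lambda: add p12.
From p12 via lambda: add p6.
No new states can be added; the closed set is {p0, p1, p3, p5, p6, p7, p9, p11, p12}.

{p0, p1, p3, p5, p6, p7, p9, p11, p12}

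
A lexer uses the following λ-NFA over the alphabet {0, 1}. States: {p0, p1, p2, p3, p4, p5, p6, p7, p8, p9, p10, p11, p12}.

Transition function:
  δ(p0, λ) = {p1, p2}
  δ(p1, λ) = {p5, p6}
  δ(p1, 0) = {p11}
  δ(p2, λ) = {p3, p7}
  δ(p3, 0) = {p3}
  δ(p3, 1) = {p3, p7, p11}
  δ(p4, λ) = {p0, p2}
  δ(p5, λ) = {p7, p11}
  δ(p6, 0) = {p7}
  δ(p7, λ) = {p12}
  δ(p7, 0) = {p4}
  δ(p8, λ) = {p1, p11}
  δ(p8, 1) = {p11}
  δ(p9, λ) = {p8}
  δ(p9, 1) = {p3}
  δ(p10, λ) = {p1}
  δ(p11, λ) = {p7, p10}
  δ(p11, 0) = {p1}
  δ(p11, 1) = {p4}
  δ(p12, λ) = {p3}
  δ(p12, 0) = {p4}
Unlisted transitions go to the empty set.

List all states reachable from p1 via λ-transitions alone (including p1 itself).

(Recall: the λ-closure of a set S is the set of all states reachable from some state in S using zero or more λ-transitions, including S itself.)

Start with {p1}.
From p1 via λ: add p5, p6.
From p5 via λ: add p7, p11.
From p7 via λ: add p12.
From p11 via λ: add p10.
From p12 via λ: add p3.
No new states can be added; the closed set is {p1, p3, p5, p6, p7, p10, p11, p12}.

{p1, p3, p5, p6, p7, p10, p11, p12}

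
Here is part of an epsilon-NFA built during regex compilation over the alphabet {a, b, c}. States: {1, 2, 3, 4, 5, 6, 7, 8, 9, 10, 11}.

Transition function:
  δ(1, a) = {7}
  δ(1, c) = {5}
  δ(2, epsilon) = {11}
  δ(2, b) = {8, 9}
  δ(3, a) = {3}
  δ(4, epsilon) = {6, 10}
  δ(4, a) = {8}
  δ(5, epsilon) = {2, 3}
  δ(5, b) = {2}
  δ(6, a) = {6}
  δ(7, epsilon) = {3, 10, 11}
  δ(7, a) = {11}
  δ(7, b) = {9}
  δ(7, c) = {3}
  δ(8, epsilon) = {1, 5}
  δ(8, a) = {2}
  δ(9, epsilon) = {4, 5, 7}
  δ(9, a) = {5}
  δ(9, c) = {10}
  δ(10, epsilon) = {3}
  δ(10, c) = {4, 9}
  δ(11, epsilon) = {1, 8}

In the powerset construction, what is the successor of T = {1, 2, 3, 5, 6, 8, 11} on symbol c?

1 on c → {5}.
No c-transition from 2, 3, 5, 6, 8, 11.
Union after reading c: {5}.
Now take the epsilon-closure:
From 5 via epsilon: add 2, 3.
From 2 via epsilon: add 11.
From 11 via epsilon: add 1, 8.
No new states can be added; the closed set is {1, 2, 3, 5, 8, 11}.

{1, 2, 3, 5, 8, 11}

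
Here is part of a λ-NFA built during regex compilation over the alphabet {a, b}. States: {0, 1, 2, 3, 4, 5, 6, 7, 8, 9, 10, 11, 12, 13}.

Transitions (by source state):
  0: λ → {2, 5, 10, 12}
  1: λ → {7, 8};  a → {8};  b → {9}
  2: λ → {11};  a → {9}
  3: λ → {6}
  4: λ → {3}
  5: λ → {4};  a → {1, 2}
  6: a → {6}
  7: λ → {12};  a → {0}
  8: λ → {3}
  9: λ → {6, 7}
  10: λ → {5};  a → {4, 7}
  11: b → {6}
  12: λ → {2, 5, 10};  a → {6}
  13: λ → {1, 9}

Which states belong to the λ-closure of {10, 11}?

{3, 4, 5, 6, 10, 11}

Start with {10, 11}.
From 10 via λ: add 5.
From 5 via λ: add 4.
From 4 via λ: add 3.
From 3 via λ: add 6.
No new states can be added; the closed set is {3, 4, 5, 6, 10, 11}.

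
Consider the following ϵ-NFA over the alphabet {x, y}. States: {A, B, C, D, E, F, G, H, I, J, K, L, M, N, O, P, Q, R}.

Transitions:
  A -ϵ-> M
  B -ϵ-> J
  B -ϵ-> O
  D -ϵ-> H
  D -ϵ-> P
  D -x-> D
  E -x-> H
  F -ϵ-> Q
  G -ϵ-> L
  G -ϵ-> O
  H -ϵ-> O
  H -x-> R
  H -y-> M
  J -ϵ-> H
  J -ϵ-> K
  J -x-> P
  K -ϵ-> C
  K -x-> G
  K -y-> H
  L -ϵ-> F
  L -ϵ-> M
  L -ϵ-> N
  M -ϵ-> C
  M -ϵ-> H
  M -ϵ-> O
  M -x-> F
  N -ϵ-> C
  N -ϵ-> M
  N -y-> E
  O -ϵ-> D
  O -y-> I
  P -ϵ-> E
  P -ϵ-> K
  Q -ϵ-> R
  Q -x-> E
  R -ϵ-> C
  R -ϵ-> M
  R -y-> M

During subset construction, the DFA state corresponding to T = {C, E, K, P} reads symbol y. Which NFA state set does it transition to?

{C, D, E, H, K, O, P}

K on y → {H}.
No y-transition from C, E, P.
Union after reading y: {H}.
Now take the ϵ-closure:
From H via ϵ: add O.
From O via ϵ: add D.
From D via ϵ: add P.
From P via ϵ: add E, K.
From K via ϵ: add C.
No new states can be added; the closed set is {C, D, E, H, K, O, P}.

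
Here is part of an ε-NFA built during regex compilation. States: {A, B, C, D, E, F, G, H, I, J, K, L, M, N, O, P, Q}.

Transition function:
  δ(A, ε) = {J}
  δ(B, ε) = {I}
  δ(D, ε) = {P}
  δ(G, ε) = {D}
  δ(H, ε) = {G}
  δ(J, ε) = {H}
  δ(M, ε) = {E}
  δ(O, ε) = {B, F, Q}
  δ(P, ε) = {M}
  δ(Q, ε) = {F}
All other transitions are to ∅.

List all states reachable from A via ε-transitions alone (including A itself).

{A, D, E, G, H, J, M, P}

Start with {A}.
From A via ε: add J.
From J via ε: add H.
From H via ε: add G.
From G via ε: add D.
From D via ε: add P.
From P via ε: add M.
From M via ε: add E.
No new states can be added; the closed set is {A, D, E, G, H, J, M, P}.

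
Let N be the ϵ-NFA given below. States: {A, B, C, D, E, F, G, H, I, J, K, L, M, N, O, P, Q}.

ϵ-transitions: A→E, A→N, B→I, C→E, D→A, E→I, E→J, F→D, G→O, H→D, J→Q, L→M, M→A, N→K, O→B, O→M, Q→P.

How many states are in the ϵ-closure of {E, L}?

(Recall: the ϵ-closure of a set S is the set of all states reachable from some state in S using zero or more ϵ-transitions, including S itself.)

10

Start with {E, L}.
From E via ϵ: add I, J.
From L via ϵ: add M.
From J via ϵ: add Q.
From M via ϵ: add A.
From A via ϵ: add N.
From Q via ϵ: add P.
From N via ϵ: add K.
ϵ-closure = {A, E, I, J, K, L, M, N, P, Q}, which has 10 states.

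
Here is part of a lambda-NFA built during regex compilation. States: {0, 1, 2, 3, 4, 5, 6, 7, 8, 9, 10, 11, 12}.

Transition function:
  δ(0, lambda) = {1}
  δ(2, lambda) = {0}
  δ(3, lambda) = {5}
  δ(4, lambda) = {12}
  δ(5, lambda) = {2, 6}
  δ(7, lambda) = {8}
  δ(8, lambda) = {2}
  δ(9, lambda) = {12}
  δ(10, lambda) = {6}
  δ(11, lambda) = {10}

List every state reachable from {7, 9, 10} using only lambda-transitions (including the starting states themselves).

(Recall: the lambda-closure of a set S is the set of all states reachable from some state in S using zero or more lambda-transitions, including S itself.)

{0, 1, 2, 6, 7, 8, 9, 10, 12}

Start with {7, 9, 10}.
From 7 via lambda: add 8.
From 9 via lambda: add 12.
From 10 via lambda: add 6.
From 8 via lambda: add 2.
From 2 via lambda: add 0.
From 0 via lambda: add 1.
No new states can be added; the closed set is {0, 1, 2, 6, 7, 8, 9, 10, 12}.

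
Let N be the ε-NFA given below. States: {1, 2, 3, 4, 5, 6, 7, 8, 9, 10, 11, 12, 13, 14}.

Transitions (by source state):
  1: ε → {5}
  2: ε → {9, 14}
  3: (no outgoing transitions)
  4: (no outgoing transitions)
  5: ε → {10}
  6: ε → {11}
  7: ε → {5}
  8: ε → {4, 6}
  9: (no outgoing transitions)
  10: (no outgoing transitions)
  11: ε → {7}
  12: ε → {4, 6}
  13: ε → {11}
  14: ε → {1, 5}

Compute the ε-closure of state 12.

Start with {12}.
From 12 via ε: add 4, 6.
From 6 via ε: add 11.
From 11 via ε: add 7.
From 7 via ε: add 5.
From 5 via ε: add 10.
No new states can be added; the closed set is {4, 5, 6, 7, 10, 11, 12}.

{4, 5, 6, 7, 10, 11, 12}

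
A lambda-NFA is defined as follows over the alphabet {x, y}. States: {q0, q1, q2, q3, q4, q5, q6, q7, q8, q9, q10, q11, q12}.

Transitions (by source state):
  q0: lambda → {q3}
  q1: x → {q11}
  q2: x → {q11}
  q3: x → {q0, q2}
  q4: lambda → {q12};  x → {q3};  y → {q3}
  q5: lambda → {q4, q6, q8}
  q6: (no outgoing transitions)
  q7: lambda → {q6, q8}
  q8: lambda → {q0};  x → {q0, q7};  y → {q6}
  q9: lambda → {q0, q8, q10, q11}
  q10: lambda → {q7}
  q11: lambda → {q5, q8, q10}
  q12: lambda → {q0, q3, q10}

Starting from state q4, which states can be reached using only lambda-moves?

Start with {q4}.
From q4 via lambda: add q12.
From q12 via lambda: add q0, q3, q10.
From q10 via lambda: add q7.
From q7 via lambda: add q6, q8.
No new states can be added; the closed set is {q0, q3, q4, q6, q7, q8, q10, q12}.

{q0, q3, q4, q6, q7, q8, q10, q12}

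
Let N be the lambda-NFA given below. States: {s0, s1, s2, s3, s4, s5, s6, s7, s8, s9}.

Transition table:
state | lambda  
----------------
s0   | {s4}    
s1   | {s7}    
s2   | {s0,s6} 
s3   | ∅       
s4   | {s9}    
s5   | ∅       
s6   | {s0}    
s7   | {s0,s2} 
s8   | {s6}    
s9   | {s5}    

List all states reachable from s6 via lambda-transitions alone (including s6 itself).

{s0, s4, s5, s6, s9}

Start with {s6}.
From s6 via lambda: add s0.
From s0 via lambda: add s4.
From s4 via lambda: add s9.
From s9 via lambda: add s5.
No new states can be added; the closed set is {s0, s4, s5, s6, s9}.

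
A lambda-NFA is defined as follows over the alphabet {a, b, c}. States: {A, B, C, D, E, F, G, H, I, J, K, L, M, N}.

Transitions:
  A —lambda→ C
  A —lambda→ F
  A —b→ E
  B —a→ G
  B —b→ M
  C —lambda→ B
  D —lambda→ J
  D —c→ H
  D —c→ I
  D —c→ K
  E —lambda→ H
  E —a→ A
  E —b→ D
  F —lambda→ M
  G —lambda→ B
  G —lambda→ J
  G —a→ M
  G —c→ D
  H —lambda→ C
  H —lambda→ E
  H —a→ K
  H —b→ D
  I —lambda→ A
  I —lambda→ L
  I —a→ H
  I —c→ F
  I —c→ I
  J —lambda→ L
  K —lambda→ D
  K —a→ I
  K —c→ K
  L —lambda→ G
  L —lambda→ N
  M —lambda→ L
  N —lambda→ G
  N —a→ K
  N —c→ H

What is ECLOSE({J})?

{B, G, J, L, N}

Start with {J}.
From J via lambda: add L.
From L via lambda: add G, N.
From G via lambda: add B.
No new states can be added; the closed set is {B, G, J, L, N}.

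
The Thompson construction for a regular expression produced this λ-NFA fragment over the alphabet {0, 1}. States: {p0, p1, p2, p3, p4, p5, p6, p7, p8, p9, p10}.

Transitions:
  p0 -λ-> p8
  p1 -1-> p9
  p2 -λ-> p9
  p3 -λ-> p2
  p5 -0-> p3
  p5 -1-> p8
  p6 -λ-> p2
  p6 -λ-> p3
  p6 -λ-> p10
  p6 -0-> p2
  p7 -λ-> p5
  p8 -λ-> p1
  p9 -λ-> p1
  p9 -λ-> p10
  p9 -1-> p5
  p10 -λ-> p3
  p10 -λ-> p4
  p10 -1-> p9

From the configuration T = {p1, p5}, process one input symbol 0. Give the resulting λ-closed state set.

p5 on 0 → {p3}.
No 0-transition from p1.
Union after reading 0: {p3}.
Now take the λ-closure:
From p3 via λ: add p2.
From p2 via λ: add p9.
From p9 via λ: add p1, p10.
From p10 via λ: add p4.
No new states can be added; the closed set is {p1, p2, p3, p4, p9, p10}.

{p1, p2, p3, p4, p9, p10}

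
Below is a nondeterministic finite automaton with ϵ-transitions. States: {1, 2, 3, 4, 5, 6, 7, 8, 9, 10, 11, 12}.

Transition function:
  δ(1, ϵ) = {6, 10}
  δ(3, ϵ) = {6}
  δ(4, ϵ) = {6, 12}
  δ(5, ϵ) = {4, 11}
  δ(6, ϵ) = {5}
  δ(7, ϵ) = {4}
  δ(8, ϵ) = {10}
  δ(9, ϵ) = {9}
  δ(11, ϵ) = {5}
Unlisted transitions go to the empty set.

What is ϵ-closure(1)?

{1, 4, 5, 6, 10, 11, 12}

Start with {1}.
From 1 via ϵ: add 6, 10.
From 6 via ϵ: add 5.
From 5 via ϵ: add 4, 11.
From 4 via ϵ: add 12.
No new states can be added; the closed set is {1, 4, 5, 6, 10, 11, 12}.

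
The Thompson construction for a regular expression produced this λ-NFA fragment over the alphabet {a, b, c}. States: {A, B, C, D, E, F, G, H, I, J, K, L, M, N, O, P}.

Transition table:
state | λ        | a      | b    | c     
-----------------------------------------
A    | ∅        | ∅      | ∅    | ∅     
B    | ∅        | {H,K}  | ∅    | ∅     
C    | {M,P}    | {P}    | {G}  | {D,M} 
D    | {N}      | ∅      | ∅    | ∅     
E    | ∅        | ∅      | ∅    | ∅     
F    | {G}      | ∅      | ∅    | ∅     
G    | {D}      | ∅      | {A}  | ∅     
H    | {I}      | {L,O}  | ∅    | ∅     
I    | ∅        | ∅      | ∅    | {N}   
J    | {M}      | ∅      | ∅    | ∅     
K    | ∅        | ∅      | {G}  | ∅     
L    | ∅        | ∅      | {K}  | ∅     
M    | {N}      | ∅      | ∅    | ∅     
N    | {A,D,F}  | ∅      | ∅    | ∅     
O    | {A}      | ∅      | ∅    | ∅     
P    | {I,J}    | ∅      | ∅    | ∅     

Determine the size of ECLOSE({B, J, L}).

9

Start with {B, J, L}.
From J via λ: add M.
From M via λ: add N.
From N via λ: add A, D, F.
From F via λ: add G.
λ-closure = {A, B, D, F, G, J, L, M, N}, which has 9 states.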